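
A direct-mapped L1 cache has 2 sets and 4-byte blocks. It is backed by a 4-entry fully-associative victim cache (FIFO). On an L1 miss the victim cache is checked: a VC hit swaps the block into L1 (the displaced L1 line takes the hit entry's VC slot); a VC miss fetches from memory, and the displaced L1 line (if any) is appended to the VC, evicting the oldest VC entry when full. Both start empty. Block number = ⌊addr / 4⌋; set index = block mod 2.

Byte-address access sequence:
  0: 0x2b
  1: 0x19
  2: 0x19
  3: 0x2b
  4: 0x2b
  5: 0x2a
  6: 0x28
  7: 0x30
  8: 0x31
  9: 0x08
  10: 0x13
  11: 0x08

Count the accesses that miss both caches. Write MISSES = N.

#0 0x2b→b10/s0 MISS; vc=[]
#1 0x19→b6/s0 MISS; vc=[10]
#2 0x19→b6/s0 L1-HIT; vc=[10]
#3 0x2b→b10/s0 VC-HIT; vc=[6]
#4 0x2b→b10/s0 L1-HIT; vc=[6]
#5 0x2a→b10/s0 L1-HIT; vc=[6]
#6 0x28→b10/s0 L1-HIT; vc=[6]
#7 0x30→b12/s0 MISS; vc=[6,10]
#8 0x31→b12/s0 L1-HIT; vc=[6,10]
#9 0x8→b2/s0 MISS; vc=[6,10,12]
#10 0x13→b4/s0 MISS; vc=[6,10,12,2]
#11 0x8→b2/s0 VC-HIT; vc=[6,10,12,4]

MISSES = 5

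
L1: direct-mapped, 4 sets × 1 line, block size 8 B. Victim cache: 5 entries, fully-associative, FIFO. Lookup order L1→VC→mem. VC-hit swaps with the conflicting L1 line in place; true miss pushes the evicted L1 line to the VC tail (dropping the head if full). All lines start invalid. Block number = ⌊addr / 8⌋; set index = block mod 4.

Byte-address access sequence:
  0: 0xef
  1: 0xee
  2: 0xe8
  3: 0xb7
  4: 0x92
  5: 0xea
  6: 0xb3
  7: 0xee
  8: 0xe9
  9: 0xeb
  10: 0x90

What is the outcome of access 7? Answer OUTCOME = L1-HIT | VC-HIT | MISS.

OUTCOME = L1-HIT

#0 0xef→b29/s1 MISS; vc=[]
#1 0xee→b29/s1 L1-HIT; vc=[]
#2 0xe8→b29/s1 L1-HIT; vc=[]
#3 0xb7→b22/s2 MISS; vc=[]
#4 0x92→b18/s2 MISS; vc=[22]
#5 0xea→b29/s1 L1-HIT; vc=[22]
#6 0xb3→b22/s2 VC-HIT; vc=[18]
#7 0xee→b29/s1 L1-HIT; vc=[18]
#8 0xe9→b29/s1 L1-HIT; vc=[18]
#9 0xeb→b29/s1 L1-HIT; vc=[18]
#10 0x90→b18/s2 VC-HIT; vc=[22]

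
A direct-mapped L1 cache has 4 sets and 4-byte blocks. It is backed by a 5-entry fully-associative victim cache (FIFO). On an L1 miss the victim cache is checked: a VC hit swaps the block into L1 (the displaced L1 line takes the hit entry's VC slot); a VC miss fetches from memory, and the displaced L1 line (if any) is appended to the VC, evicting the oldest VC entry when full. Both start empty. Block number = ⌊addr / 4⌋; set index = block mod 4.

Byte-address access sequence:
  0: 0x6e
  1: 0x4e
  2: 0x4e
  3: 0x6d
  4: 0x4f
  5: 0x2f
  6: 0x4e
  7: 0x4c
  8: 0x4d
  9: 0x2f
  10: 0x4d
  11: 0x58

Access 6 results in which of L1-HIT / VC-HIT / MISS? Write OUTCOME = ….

  [0] addr=0x6e blk=27 s=3: MISS | VC []
  [1] addr=0x4e blk=19 s=3: MISS | VC [27]
  [2] addr=0x4e blk=19 s=3: L1-HIT | VC [27]
  [3] addr=0x6d blk=27 s=3: VC-HIT | VC [19]
  [4] addr=0x4f blk=19 s=3: VC-HIT | VC [27]
  [5] addr=0x2f blk=11 s=3: MISS | VC [27, 19]
  [6] addr=0x4e blk=19 s=3: VC-HIT | VC [27, 11]
  [7] addr=0x4c blk=19 s=3: L1-HIT | VC [27, 11]
  [8] addr=0x4d blk=19 s=3: L1-HIT | VC [27, 11]
  [9] addr=0x2f blk=11 s=3: VC-HIT | VC [27, 19]
  [10] addr=0x4d blk=19 s=3: VC-HIT | VC [27, 11]
  [11] addr=0x58 blk=22 s=2: MISS | VC [27, 11]

OUTCOME = VC-HIT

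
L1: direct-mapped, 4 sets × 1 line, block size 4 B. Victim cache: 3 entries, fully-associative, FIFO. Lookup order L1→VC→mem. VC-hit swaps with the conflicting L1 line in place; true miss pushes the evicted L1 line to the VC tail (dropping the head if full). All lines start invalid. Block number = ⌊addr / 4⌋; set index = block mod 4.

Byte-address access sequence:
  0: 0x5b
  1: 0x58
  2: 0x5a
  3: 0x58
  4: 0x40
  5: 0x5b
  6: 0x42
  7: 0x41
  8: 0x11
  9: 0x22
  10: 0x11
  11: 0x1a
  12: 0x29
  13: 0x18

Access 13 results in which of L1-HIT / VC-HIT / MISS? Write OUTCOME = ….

OUTCOME = VC-HIT

#0 0x5b→b22/s2 MISS; vc=[]
#1 0x58→b22/s2 L1-HIT; vc=[]
#2 0x5a→b22/s2 L1-HIT; vc=[]
#3 0x58→b22/s2 L1-HIT; vc=[]
#4 0x40→b16/s0 MISS; vc=[]
#5 0x5b→b22/s2 L1-HIT; vc=[]
#6 0x42→b16/s0 L1-HIT; vc=[]
#7 0x41→b16/s0 L1-HIT; vc=[]
#8 0x11→b4/s0 MISS; vc=[16]
#9 0x22→b8/s0 MISS; vc=[16,4]
#10 0x11→b4/s0 VC-HIT; vc=[16,8]
#11 0x1a→b6/s2 MISS; vc=[16,8,22]
#12 0x29→b10/s2 MISS; vc=[8,22,6]
#13 0x18→b6/s2 VC-HIT; vc=[8,22,10]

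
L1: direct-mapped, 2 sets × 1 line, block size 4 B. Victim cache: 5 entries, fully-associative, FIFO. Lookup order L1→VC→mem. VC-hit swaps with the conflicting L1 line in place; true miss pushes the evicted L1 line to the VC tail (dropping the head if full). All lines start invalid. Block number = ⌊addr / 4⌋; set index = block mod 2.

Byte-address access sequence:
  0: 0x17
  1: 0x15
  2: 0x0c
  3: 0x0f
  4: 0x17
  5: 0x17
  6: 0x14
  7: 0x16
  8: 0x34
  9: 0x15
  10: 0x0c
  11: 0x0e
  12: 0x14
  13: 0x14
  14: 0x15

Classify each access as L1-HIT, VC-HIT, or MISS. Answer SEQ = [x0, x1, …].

SEQ = [MISS, L1-HIT, MISS, L1-HIT, VC-HIT, L1-HIT, L1-HIT, L1-HIT, MISS, VC-HIT, VC-HIT, L1-HIT, VC-HIT, L1-HIT, L1-HIT]

#0 0x17→b5/s1 MISS; vc=[]
#1 0x15→b5/s1 L1-HIT; vc=[]
#2 0xc→b3/s1 MISS; vc=[5]
#3 0xf→b3/s1 L1-HIT; vc=[5]
#4 0x17→b5/s1 VC-HIT; vc=[3]
#5 0x17→b5/s1 L1-HIT; vc=[3]
#6 0x14→b5/s1 L1-HIT; vc=[3]
#7 0x16→b5/s1 L1-HIT; vc=[3]
#8 0x34→b13/s1 MISS; vc=[3,5]
#9 0x15→b5/s1 VC-HIT; vc=[3,13]
#10 0xc→b3/s1 VC-HIT; vc=[5,13]
#11 0xe→b3/s1 L1-HIT; vc=[5,13]
#12 0x14→b5/s1 VC-HIT; vc=[3,13]
#13 0x14→b5/s1 L1-HIT; vc=[3,13]
#14 0x15→b5/s1 L1-HIT; vc=[3,13]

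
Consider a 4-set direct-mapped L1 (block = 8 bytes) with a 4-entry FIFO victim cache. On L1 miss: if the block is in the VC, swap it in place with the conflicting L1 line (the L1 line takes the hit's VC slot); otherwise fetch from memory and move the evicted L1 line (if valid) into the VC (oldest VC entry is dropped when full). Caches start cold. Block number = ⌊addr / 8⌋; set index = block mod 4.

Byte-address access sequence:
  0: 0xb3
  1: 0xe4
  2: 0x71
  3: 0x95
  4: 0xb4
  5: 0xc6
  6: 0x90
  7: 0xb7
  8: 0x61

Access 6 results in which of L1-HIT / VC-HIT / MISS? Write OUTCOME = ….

  [0] addr=0xb3 blk=22 s=2: MISS | VC []
  [1] addr=0xe4 blk=28 s=0: MISS | VC []
  [2] addr=0x71 blk=14 s=2: MISS | VC [22]
  [3] addr=0x95 blk=18 s=2: MISS | VC [22, 14]
  [4] addr=0xb4 blk=22 s=2: VC-HIT | VC [18, 14]
  [5] addr=0xc6 blk=24 s=0: MISS | VC [18, 14, 28]
  [6] addr=0x90 blk=18 s=2: VC-HIT | VC [22, 14, 28]
  [7] addr=0xb7 blk=22 s=2: VC-HIT | VC [18, 14, 28]
  [8] addr=0x61 blk=12 s=0: MISS | VC [18, 14, 28, 24]

OUTCOME = VC-HIT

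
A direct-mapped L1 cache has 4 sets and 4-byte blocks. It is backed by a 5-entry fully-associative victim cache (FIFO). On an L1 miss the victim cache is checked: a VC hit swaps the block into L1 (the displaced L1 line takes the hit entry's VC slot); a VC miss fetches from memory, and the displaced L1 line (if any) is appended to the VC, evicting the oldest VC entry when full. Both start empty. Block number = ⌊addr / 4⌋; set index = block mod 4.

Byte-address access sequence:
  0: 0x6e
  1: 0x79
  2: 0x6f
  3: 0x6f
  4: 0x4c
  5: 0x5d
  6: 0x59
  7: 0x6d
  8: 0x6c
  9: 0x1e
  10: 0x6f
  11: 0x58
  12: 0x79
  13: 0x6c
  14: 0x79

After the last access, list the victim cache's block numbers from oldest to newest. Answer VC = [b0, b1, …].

  [0] addr=0x6e blk=27 s=3: MISS | VC []
  [1] addr=0x79 blk=30 s=2: MISS | VC []
  [2] addr=0x6f blk=27 s=3: L1-HIT | VC []
  [3] addr=0x6f blk=27 s=3: L1-HIT | VC []
  [4] addr=0x4c blk=19 s=3: MISS | VC [27]
  [5] addr=0x5d blk=23 s=3: MISS | VC [27, 19]
  [6] addr=0x59 blk=22 s=2: MISS | VC [27, 19, 30]
  [7] addr=0x6d blk=27 s=3: VC-HIT | VC [23, 19, 30]
  [8] addr=0x6c blk=27 s=3: L1-HIT | VC [23, 19, 30]
  [9] addr=0x1e blk=7 s=3: MISS | VC [23, 19, 30, 27]
  [10] addr=0x6f blk=27 s=3: VC-HIT | VC [23, 19, 30, 7]
  [11] addr=0x58 blk=22 s=2: L1-HIT | VC [23, 19, 30, 7]
  [12] addr=0x79 blk=30 s=2: VC-HIT | VC [23, 19, 22, 7]
  [13] addr=0x6c blk=27 s=3: L1-HIT | VC [23, 19, 22, 7]
  [14] addr=0x79 blk=30 s=2: L1-HIT | VC [23, 19, 22, 7]

VC = [23, 19, 22, 7]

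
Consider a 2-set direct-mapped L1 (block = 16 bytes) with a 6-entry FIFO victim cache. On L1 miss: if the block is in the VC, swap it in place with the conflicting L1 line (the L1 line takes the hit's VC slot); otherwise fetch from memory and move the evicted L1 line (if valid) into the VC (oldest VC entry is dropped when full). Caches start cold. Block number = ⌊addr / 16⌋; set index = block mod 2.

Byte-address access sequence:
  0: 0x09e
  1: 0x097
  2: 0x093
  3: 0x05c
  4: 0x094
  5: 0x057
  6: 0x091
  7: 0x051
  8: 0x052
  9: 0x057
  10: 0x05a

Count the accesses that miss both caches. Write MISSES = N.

MISSES = 2

  [0] addr=0x9e blk=9 s=1: MISS | VC []
  [1] addr=0x97 blk=9 s=1: L1-HIT | VC []
  [2] addr=0x93 blk=9 s=1: L1-HIT | VC []
  [3] addr=0x5c blk=5 s=1: MISS | VC [9]
  [4] addr=0x94 blk=9 s=1: VC-HIT | VC [5]
  [5] addr=0x57 blk=5 s=1: VC-HIT | VC [9]
  [6] addr=0x91 blk=9 s=1: VC-HIT | VC [5]
  [7] addr=0x51 blk=5 s=1: VC-HIT | VC [9]
  [8] addr=0x52 blk=5 s=1: L1-HIT | VC [9]
  [9] addr=0x57 blk=5 s=1: L1-HIT | VC [9]
  [10] addr=0x5a blk=5 s=1: L1-HIT | VC [9]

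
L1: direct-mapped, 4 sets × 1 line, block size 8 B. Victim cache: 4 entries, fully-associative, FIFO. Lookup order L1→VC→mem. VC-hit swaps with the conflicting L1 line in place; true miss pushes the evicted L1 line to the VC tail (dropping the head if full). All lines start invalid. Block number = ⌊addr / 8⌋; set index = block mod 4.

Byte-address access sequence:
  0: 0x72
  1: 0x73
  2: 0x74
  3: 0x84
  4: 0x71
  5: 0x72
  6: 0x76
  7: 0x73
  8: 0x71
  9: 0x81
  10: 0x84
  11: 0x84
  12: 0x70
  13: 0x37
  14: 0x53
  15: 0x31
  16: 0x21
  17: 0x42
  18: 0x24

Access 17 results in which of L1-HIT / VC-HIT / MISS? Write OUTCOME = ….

OUTCOME = MISS

#0 0x72→b14/s2 MISS; vc=[]
#1 0x73→b14/s2 L1-HIT; vc=[]
#2 0x74→b14/s2 L1-HIT; vc=[]
#3 0x84→b16/s0 MISS; vc=[]
#4 0x71→b14/s2 L1-HIT; vc=[]
#5 0x72→b14/s2 L1-HIT; vc=[]
#6 0x76→b14/s2 L1-HIT; vc=[]
#7 0x73→b14/s2 L1-HIT; vc=[]
#8 0x71→b14/s2 L1-HIT; vc=[]
#9 0x81→b16/s0 L1-HIT; vc=[]
#10 0x84→b16/s0 L1-HIT; vc=[]
#11 0x84→b16/s0 L1-HIT; vc=[]
#12 0x70→b14/s2 L1-HIT; vc=[]
#13 0x37→b6/s2 MISS; vc=[14]
#14 0x53→b10/s2 MISS; vc=[14,6]
#15 0x31→b6/s2 VC-HIT; vc=[14,10]
#16 0x21→b4/s0 MISS; vc=[14,10,16]
#17 0x42→b8/s0 MISS; vc=[14,10,16,4]
#18 0x24→b4/s0 VC-HIT; vc=[14,10,16,8]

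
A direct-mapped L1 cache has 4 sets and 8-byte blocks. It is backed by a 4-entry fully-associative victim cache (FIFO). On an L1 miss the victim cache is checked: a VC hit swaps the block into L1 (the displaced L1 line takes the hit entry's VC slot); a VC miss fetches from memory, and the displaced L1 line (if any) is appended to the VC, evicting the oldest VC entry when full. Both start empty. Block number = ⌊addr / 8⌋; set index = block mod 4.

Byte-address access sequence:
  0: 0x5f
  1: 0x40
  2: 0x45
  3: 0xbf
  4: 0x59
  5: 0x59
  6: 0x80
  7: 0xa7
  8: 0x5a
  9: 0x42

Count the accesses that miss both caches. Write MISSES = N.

MISSES = 5

0: 0x5f (blk 11, set 3) → MISS  vc=[]
1: 0x40 (blk 8, set 0) → MISS  vc=[]
2: 0x45 (blk 8, set 0) → L1-HIT  vc=[]
3: 0xbf (blk 23, set 3) → MISS  vc=[11]
4: 0x59 (blk 11, set 3) → VC-HIT  vc=[23]
5: 0x59 (blk 11, set 3) → L1-HIT  vc=[23]
6: 0x80 (blk 16, set 0) → MISS  vc=[23, 8]
7: 0xa7 (blk 20, set 0) → MISS  vc=[23, 8, 16]
8: 0x5a (blk 11, set 3) → L1-HIT  vc=[23, 8, 16]
9: 0x42 (blk 8, set 0) → VC-HIT  vc=[23, 20, 16]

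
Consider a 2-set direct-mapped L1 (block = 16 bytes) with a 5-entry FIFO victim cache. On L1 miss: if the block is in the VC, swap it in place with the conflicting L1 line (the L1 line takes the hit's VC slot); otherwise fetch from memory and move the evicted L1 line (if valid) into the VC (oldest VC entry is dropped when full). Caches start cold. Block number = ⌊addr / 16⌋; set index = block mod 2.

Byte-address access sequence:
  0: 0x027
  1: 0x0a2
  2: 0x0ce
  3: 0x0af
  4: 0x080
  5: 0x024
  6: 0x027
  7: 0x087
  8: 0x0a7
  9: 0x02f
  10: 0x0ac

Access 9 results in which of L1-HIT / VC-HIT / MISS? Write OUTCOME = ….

OUTCOME = VC-HIT

  [0] addr=0x27 blk=2 s=0: MISS | VC []
  [1] addr=0xa2 blk=10 s=0: MISS | VC [2]
  [2] addr=0xce blk=12 s=0: MISS | VC [2, 10]
  [3] addr=0xaf blk=10 s=0: VC-HIT | VC [2, 12]
  [4] addr=0x80 blk=8 s=0: MISS | VC [2, 12, 10]
  [5] addr=0x24 blk=2 s=0: VC-HIT | VC [8, 12, 10]
  [6] addr=0x27 blk=2 s=0: L1-HIT | VC [8, 12, 10]
  [7] addr=0x87 blk=8 s=0: VC-HIT | VC [2, 12, 10]
  [8] addr=0xa7 blk=10 s=0: VC-HIT | VC [2, 12, 8]
  [9] addr=0x2f blk=2 s=0: VC-HIT | VC [10, 12, 8]
  [10] addr=0xac blk=10 s=0: VC-HIT | VC [2, 12, 8]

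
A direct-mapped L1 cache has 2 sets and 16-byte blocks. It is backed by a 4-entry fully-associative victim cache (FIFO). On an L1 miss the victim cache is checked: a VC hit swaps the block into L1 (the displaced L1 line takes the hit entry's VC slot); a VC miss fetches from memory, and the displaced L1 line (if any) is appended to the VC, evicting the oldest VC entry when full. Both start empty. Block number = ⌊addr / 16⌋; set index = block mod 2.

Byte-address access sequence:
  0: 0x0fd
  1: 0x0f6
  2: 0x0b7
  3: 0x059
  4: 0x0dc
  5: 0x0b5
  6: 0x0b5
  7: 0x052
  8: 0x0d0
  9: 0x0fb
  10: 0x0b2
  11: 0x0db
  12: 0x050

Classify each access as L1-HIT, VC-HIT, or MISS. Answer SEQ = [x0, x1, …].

SEQ = [MISS, L1-HIT, MISS, MISS, MISS, VC-HIT, L1-HIT, VC-HIT, VC-HIT, VC-HIT, VC-HIT, VC-HIT, VC-HIT]

#0 0xfd→b15/s1 MISS; vc=[]
#1 0xf6→b15/s1 L1-HIT; vc=[]
#2 0xb7→b11/s1 MISS; vc=[15]
#3 0x59→b5/s1 MISS; vc=[15,11]
#4 0xdc→b13/s1 MISS; vc=[15,11,5]
#5 0xb5→b11/s1 VC-HIT; vc=[15,13,5]
#6 0xb5→b11/s1 L1-HIT; vc=[15,13,5]
#7 0x52→b5/s1 VC-HIT; vc=[15,13,11]
#8 0xd0→b13/s1 VC-HIT; vc=[15,5,11]
#9 0xfb→b15/s1 VC-HIT; vc=[13,5,11]
#10 0xb2→b11/s1 VC-HIT; vc=[13,5,15]
#11 0xdb→b13/s1 VC-HIT; vc=[11,5,15]
#12 0x50→b5/s1 VC-HIT; vc=[11,13,15]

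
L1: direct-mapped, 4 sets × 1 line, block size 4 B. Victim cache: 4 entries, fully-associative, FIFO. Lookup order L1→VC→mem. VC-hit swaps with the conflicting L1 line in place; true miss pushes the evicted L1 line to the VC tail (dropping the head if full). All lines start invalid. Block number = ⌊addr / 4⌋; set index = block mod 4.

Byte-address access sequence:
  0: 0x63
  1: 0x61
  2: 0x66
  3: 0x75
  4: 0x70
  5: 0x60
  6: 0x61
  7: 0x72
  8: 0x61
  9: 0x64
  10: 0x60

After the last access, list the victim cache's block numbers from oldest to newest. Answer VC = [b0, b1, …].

VC = [29, 28]

  [0] addr=0x63 blk=24 s=0: MISS | VC []
  [1] addr=0x61 blk=24 s=0: L1-HIT | VC []
  [2] addr=0x66 blk=25 s=1: MISS | VC []
  [3] addr=0x75 blk=29 s=1: MISS | VC [25]
  [4] addr=0x70 blk=28 s=0: MISS | VC [25, 24]
  [5] addr=0x60 blk=24 s=0: VC-HIT | VC [25, 28]
  [6] addr=0x61 blk=24 s=0: L1-HIT | VC [25, 28]
  [7] addr=0x72 blk=28 s=0: VC-HIT | VC [25, 24]
  [8] addr=0x61 blk=24 s=0: VC-HIT | VC [25, 28]
  [9] addr=0x64 blk=25 s=1: VC-HIT | VC [29, 28]
  [10] addr=0x60 blk=24 s=0: L1-HIT | VC [29, 28]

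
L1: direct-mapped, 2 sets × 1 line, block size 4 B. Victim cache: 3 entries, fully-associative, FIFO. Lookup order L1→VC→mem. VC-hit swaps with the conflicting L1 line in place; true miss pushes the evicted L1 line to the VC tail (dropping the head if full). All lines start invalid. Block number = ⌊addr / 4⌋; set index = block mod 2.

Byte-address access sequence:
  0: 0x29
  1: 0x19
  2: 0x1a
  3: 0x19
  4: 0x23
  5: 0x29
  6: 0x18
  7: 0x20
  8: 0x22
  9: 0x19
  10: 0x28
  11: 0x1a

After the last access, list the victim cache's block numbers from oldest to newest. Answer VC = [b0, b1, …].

VC = [8, 10]

0: 0x29 (blk 10, set 0) → MISS  vc=[]
1: 0x19 (blk 6, set 0) → MISS  vc=[10]
2: 0x1a (blk 6, set 0) → L1-HIT  vc=[10]
3: 0x19 (blk 6, set 0) → L1-HIT  vc=[10]
4: 0x23 (blk 8, set 0) → MISS  vc=[10, 6]
5: 0x29 (blk 10, set 0) → VC-HIT  vc=[8, 6]
6: 0x18 (blk 6, set 0) → VC-HIT  vc=[8, 10]
7: 0x20 (blk 8, set 0) → VC-HIT  vc=[6, 10]
8: 0x22 (blk 8, set 0) → L1-HIT  vc=[6, 10]
9: 0x19 (blk 6, set 0) → VC-HIT  vc=[8, 10]
10: 0x28 (blk 10, set 0) → VC-HIT  vc=[8, 6]
11: 0x1a (blk 6, set 0) → VC-HIT  vc=[8, 10]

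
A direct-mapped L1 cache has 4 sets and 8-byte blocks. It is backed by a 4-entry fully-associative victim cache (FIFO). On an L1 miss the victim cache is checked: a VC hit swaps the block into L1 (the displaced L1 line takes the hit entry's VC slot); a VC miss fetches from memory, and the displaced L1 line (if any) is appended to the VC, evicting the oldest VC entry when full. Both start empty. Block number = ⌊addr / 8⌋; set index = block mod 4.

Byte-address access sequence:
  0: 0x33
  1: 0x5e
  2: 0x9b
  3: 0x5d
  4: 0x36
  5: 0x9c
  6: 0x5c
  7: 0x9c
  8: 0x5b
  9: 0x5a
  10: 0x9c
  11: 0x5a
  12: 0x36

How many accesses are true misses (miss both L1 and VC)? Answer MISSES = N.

MISSES = 3

0: 0x33 (blk 6, set 2) → MISS  vc=[]
1: 0x5e (blk 11, set 3) → MISS  vc=[]
2: 0x9b (blk 19, set 3) → MISS  vc=[11]
3: 0x5d (blk 11, set 3) → VC-HIT  vc=[19]
4: 0x36 (blk 6, set 2) → L1-HIT  vc=[19]
5: 0x9c (blk 19, set 3) → VC-HIT  vc=[11]
6: 0x5c (blk 11, set 3) → VC-HIT  vc=[19]
7: 0x9c (blk 19, set 3) → VC-HIT  vc=[11]
8: 0x5b (blk 11, set 3) → VC-HIT  vc=[19]
9: 0x5a (blk 11, set 3) → L1-HIT  vc=[19]
10: 0x9c (blk 19, set 3) → VC-HIT  vc=[11]
11: 0x5a (blk 11, set 3) → VC-HIT  vc=[19]
12: 0x36 (blk 6, set 2) → L1-HIT  vc=[19]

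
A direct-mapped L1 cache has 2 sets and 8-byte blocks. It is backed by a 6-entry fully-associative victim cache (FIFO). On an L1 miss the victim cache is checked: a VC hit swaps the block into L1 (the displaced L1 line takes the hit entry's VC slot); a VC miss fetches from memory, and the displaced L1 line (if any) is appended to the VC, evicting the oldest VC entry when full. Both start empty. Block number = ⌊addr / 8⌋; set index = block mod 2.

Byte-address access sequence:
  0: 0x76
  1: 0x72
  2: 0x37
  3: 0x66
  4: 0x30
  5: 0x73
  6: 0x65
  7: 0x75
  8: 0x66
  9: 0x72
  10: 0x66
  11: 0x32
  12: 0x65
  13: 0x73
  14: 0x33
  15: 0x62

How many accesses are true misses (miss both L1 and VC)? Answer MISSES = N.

MISSES = 3

#0 0x76→b14/s0 MISS; vc=[]
#1 0x72→b14/s0 L1-HIT; vc=[]
#2 0x37→b6/s0 MISS; vc=[14]
#3 0x66→b12/s0 MISS; vc=[14,6]
#4 0x30→b6/s0 VC-HIT; vc=[14,12]
#5 0x73→b14/s0 VC-HIT; vc=[6,12]
#6 0x65→b12/s0 VC-HIT; vc=[6,14]
#7 0x75→b14/s0 VC-HIT; vc=[6,12]
#8 0x66→b12/s0 VC-HIT; vc=[6,14]
#9 0x72→b14/s0 VC-HIT; vc=[6,12]
#10 0x66→b12/s0 VC-HIT; vc=[6,14]
#11 0x32→b6/s0 VC-HIT; vc=[12,14]
#12 0x65→b12/s0 VC-HIT; vc=[6,14]
#13 0x73→b14/s0 VC-HIT; vc=[6,12]
#14 0x33→b6/s0 VC-HIT; vc=[14,12]
#15 0x62→b12/s0 VC-HIT; vc=[14,6]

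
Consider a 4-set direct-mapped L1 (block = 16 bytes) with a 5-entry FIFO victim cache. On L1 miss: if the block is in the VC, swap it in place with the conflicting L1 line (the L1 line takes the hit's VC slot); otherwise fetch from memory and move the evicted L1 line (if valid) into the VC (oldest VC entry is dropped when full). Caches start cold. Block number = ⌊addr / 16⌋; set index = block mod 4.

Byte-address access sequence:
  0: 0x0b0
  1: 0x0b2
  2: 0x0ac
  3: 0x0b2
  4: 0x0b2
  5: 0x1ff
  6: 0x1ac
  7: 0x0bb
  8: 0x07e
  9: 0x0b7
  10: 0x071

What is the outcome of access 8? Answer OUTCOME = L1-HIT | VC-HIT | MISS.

  [0] addr=0xb0 blk=11 s=3: MISS | VC []
  [1] addr=0xb2 blk=11 s=3: L1-HIT | VC []
  [2] addr=0xac blk=10 s=2: MISS | VC []
  [3] addr=0xb2 blk=11 s=3: L1-HIT | VC []
  [4] addr=0xb2 blk=11 s=3: L1-HIT | VC []
  [5] addr=0x1ff blk=31 s=3: MISS | VC [11]
  [6] addr=0x1ac blk=26 s=2: MISS | VC [11, 10]
  [7] addr=0xbb blk=11 s=3: VC-HIT | VC [31, 10]
  [8] addr=0x7e blk=7 s=3: MISS | VC [31, 10, 11]
  [9] addr=0xb7 blk=11 s=3: VC-HIT | VC [31, 10, 7]
  [10] addr=0x71 blk=7 s=3: VC-HIT | VC [31, 10, 11]

OUTCOME = MISS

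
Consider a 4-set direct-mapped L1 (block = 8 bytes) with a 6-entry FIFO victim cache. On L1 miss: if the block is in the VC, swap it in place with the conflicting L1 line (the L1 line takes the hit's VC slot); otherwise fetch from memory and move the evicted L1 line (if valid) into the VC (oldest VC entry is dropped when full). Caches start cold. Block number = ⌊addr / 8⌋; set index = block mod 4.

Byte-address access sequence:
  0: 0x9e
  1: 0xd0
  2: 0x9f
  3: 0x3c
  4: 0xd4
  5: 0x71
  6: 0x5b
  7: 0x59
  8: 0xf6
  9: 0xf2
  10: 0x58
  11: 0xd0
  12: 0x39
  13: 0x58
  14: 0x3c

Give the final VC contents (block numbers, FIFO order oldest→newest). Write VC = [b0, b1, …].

  [0] addr=0x9e blk=19 s=3: MISS | VC []
  [1] addr=0xd0 blk=26 s=2: MISS | VC []
  [2] addr=0x9f blk=19 s=3: L1-HIT | VC []
  [3] addr=0x3c blk=7 s=3: MISS | VC [19]
  [4] addr=0xd4 blk=26 s=2: L1-HIT | VC [19]
  [5] addr=0x71 blk=14 s=2: MISS | VC [19, 26]
  [6] addr=0x5b blk=11 s=3: MISS | VC [19, 26, 7]
  [7] addr=0x59 blk=11 s=3: L1-HIT | VC [19, 26, 7]
  [8] addr=0xf6 blk=30 s=2: MISS | VC [19, 26, 7, 14]
  [9] addr=0xf2 blk=30 s=2: L1-HIT | VC [19, 26, 7, 14]
  [10] addr=0x58 blk=11 s=3: L1-HIT | VC [19, 26, 7, 14]
  [11] addr=0xd0 blk=26 s=2: VC-HIT | VC [19, 30, 7, 14]
  [12] addr=0x39 blk=7 s=3: VC-HIT | VC [19, 30, 11, 14]
  [13] addr=0x58 blk=11 s=3: VC-HIT | VC [19, 30, 7, 14]
  [14] addr=0x3c blk=7 s=3: VC-HIT | VC [19, 30, 11, 14]

VC = [19, 30, 11, 14]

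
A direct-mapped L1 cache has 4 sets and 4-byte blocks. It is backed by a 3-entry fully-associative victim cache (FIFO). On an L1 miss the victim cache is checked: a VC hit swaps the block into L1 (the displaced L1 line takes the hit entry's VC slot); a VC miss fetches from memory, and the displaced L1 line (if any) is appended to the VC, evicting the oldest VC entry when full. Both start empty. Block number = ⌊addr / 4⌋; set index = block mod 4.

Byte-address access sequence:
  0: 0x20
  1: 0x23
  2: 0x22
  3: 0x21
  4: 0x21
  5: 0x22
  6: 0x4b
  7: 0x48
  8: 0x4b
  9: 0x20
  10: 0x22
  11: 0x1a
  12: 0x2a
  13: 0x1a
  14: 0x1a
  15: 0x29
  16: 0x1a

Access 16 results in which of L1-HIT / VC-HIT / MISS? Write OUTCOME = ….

#0 0x20→b8/s0 MISS; vc=[]
#1 0x23→b8/s0 L1-HIT; vc=[]
#2 0x22→b8/s0 L1-HIT; vc=[]
#3 0x21→b8/s0 L1-HIT; vc=[]
#4 0x21→b8/s0 L1-HIT; vc=[]
#5 0x22→b8/s0 L1-HIT; vc=[]
#6 0x4b→b18/s2 MISS; vc=[]
#7 0x48→b18/s2 L1-HIT; vc=[]
#8 0x4b→b18/s2 L1-HIT; vc=[]
#9 0x20→b8/s0 L1-HIT; vc=[]
#10 0x22→b8/s0 L1-HIT; vc=[]
#11 0x1a→b6/s2 MISS; vc=[18]
#12 0x2a→b10/s2 MISS; vc=[18,6]
#13 0x1a→b6/s2 VC-HIT; vc=[18,10]
#14 0x1a→b6/s2 L1-HIT; vc=[18,10]
#15 0x29→b10/s2 VC-HIT; vc=[18,6]
#16 0x1a→b6/s2 VC-HIT; vc=[18,10]

OUTCOME = VC-HIT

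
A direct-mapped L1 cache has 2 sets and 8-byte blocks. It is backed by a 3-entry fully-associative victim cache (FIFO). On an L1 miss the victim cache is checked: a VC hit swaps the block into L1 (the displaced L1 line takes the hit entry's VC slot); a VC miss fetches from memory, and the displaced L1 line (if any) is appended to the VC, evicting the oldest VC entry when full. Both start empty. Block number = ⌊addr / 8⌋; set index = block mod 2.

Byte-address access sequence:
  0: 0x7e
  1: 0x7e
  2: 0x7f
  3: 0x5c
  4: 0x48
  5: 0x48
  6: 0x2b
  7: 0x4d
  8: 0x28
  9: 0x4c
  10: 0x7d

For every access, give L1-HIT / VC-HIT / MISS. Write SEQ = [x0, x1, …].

  [0] addr=0x7e blk=15 s=1: MISS | VC []
  [1] addr=0x7e blk=15 s=1: L1-HIT | VC []
  [2] addr=0x7f blk=15 s=1: L1-HIT | VC []
  [3] addr=0x5c blk=11 s=1: MISS | VC [15]
  [4] addr=0x48 blk=9 s=1: MISS | VC [15, 11]
  [5] addr=0x48 blk=9 s=1: L1-HIT | VC [15, 11]
  [6] addr=0x2b blk=5 s=1: MISS | VC [15, 11, 9]
  [7] addr=0x4d blk=9 s=1: VC-HIT | VC [15, 11, 5]
  [8] addr=0x28 blk=5 s=1: VC-HIT | VC [15, 11, 9]
  [9] addr=0x4c blk=9 s=1: VC-HIT | VC [15, 11, 5]
  [10] addr=0x7d blk=15 s=1: VC-HIT | VC [9, 11, 5]

SEQ = [MISS, L1-HIT, L1-HIT, MISS, MISS, L1-HIT, MISS, VC-HIT, VC-HIT, VC-HIT, VC-HIT]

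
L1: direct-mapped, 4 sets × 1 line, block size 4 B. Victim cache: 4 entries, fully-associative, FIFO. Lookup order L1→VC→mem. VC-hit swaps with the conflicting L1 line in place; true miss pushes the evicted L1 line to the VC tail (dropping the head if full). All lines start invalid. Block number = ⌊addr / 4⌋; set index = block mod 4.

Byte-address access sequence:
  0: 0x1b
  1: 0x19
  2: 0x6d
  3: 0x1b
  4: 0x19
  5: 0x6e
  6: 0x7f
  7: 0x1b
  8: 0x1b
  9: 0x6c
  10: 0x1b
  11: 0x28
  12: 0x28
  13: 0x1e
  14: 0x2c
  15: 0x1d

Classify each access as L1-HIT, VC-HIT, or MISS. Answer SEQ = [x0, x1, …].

  [0] addr=0x1b blk=6 s=2: MISS | VC []
  [1] addr=0x19 blk=6 s=2: L1-HIT | VC []
  [2] addr=0x6d blk=27 s=3: MISS | VC []
  [3] addr=0x1b blk=6 s=2: L1-HIT | VC []
  [4] addr=0x19 blk=6 s=2: L1-HIT | VC []
  [5] addr=0x6e blk=27 s=3: L1-HIT | VC []
  [6] addr=0x7f blk=31 s=3: MISS | VC [27]
  [7] addr=0x1b blk=6 s=2: L1-HIT | VC [27]
  [8] addr=0x1b blk=6 s=2: L1-HIT | VC [27]
  [9] addr=0x6c blk=27 s=3: VC-HIT | VC [31]
  [10] addr=0x1b blk=6 s=2: L1-HIT | VC [31]
  [11] addr=0x28 blk=10 s=2: MISS | VC [31, 6]
  [12] addr=0x28 blk=10 s=2: L1-HIT | VC [31, 6]
  [13] addr=0x1e blk=7 s=3: MISS | VC [31, 6, 27]
  [14] addr=0x2c blk=11 s=3: MISS | VC [31, 6, 27, 7]
  [15] addr=0x1d blk=7 s=3: VC-HIT | VC [31, 6, 27, 11]

SEQ = [MISS, L1-HIT, MISS, L1-HIT, L1-HIT, L1-HIT, MISS, L1-HIT, L1-HIT, VC-HIT, L1-HIT, MISS, L1-HIT, MISS, MISS, VC-HIT]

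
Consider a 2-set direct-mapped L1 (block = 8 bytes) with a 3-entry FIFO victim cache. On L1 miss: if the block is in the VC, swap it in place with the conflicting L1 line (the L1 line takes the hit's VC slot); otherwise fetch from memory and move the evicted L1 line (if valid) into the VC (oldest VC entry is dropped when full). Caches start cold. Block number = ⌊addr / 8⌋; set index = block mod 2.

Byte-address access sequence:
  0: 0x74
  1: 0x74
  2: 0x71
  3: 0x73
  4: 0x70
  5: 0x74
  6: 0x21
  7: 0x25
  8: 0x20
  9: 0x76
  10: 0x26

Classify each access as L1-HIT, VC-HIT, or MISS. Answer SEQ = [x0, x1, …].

  [0] addr=0x74 blk=14 s=0: MISS | VC []
  [1] addr=0x74 blk=14 s=0: L1-HIT | VC []
  [2] addr=0x71 blk=14 s=0: L1-HIT | VC []
  [3] addr=0x73 blk=14 s=0: L1-HIT | VC []
  [4] addr=0x70 blk=14 s=0: L1-HIT | VC []
  [5] addr=0x74 blk=14 s=0: L1-HIT | VC []
  [6] addr=0x21 blk=4 s=0: MISS | VC [14]
  [7] addr=0x25 blk=4 s=0: L1-HIT | VC [14]
  [8] addr=0x20 blk=4 s=0: L1-HIT | VC [14]
  [9] addr=0x76 blk=14 s=0: VC-HIT | VC [4]
  [10] addr=0x26 blk=4 s=0: VC-HIT | VC [14]

SEQ = [MISS, L1-HIT, L1-HIT, L1-HIT, L1-HIT, L1-HIT, MISS, L1-HIT, L1-HIT, VC-HIT, VC-HIT]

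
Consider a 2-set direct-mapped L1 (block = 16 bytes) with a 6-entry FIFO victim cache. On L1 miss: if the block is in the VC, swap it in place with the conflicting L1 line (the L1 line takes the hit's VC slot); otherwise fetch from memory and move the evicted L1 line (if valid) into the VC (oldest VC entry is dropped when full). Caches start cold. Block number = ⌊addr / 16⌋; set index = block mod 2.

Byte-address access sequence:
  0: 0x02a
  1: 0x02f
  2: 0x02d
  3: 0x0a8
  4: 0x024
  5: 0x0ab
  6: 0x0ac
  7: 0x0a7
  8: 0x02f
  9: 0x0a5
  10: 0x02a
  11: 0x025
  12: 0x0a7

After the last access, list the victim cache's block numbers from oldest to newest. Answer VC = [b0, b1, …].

0: 0x2a (blk 2, set 0) → MISS  vc=[]
1: 0x2f (blk 2, set 0) → L1-HIT  vc=[]
2: 0x2d (blk 2, set 0) → L1-HIT  vc=[]
3: 0xa8 (blk 10, set 0) → MISS  vc=[2]
4: 0x24 (blk 2, set 0) → VC-HIT  vc=[10]
5: 0xab (blk 10, set 0) → VC-HIT  vc=[2]
6: 0xac (blk 10, set 0) → L1-HIT  vc=[2]
7: 0xa7 (blk 10, set 0) → L1-HIT  vc=[2]
8: 0x2f (blk 2, set 0) → VC-HIT  vc=[10]
9: 0xa5 (blk 10, set 0) → VC-HIT  vc=[2]
10: 0x2a (blk 2, set 0) → VC-HIT  vc=[10]
11: 0x25 (blk 2, set 0) → L1-HIT  vc=[10]
12: 0xa7 (blk 10, set 0) → VC-HIT  vc=[2]

VC = [2]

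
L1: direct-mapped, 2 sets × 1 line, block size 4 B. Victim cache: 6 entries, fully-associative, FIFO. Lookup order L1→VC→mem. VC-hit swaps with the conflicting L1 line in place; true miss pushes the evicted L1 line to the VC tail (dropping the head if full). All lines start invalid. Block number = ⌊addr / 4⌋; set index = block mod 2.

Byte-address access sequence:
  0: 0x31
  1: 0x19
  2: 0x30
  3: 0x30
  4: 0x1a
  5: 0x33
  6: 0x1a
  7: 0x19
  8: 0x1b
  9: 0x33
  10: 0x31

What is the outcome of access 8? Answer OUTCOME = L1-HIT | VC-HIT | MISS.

OUTCOME = L1-HIT

0: 0x31 (blk 12, set 0) → MISS  vc=[]
1: 0x19 (blk 6, set 0) → MISS  vc=[12]
2: 0x30 (blk 12, set 0) → VC-HIT  vc=[6]
3: 0x30 (blk 12, set 0) → L1-HIT  vc=[6]
4: 0x1a (blk 6, set 0) → VC-HIT  vc=[12]
5: 0x33 (blk 12, set 0) → VC-HIT  vc=[6]
6: 0x1a (blk 6, set 0) → VC-HIT  vc=[12]
7: 0x19 (blk 6, set 0) → L1-HIT  vc=[12]
8: 0x1b (blk 6, set 0) → L1-HIT  vc=[12]
9: 0x33 (blk 12, set 0) → VC-HIT  vc=[6]
10: 0x31 (blk 12, set 0) → L1-HIT  vc=[6]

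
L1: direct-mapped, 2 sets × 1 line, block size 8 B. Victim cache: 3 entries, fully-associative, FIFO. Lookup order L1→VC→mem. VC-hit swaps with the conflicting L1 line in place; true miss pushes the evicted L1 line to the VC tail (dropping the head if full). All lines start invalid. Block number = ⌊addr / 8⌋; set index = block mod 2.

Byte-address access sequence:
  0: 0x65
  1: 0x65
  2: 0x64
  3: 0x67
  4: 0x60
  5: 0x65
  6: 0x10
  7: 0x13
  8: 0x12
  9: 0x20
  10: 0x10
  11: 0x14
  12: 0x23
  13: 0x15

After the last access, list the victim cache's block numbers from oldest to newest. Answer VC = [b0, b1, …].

VC = [12, 4]

0: 0x65 (blk 12, set 0) → MISS  vc=[]
1: 0x65 (blk 12, set 0) → L1-HIT  vc=[]
2: 0x64 (blk 12, set 0) → L1-HIT  vc=[]
3: 0x67 (blk 12, set 0) → L1-HIT  vc=[]
4: 0x60 (blk 12, set 0) → L1-HIT  vc=[]
5: 0x65 (blk 12, set 0) → L1-HIT  vc=[]
6: 0x10 (blk 2, set 0) → MISS  vc=[12]
7: 0x13 (blk 2, set 0) → L1-HIT  vc=[12]
8: 0x12 (blk 2, set 0) → L1-HIT  vc=[12]
9: 0x20 (blk 4, set 0) → MISS  vc=[12, 2]
10: 0x10 (blk 2, set 0) → VC-HIT  vc=[12, 4]
11: 0x14 (blk 2, set 0) → L1-HIT  vc=[12, 4]
12: 0x23 (blk 4, set 0) → VC-HIT  vc=[12, 2]
13: 0x15 (blk 2, set 0) → VC-HIT  vc=[12, 4]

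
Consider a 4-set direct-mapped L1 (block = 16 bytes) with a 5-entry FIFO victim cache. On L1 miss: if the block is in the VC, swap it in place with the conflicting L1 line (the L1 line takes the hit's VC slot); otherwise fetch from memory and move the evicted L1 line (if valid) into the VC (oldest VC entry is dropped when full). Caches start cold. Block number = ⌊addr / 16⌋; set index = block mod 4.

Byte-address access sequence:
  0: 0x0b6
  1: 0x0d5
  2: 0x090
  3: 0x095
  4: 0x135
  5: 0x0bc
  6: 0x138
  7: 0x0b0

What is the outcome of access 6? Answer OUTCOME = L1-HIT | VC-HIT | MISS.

0: 0xb6 (blk 11, set 3) → MISS  vc=[]
1: 0xd5 (blk 13, set 1) → MISS  vc=[]
2: 0x90 (blk 9, set 1) → MISS  vc=[13]
3: 0x95 (blk 9, set 1) → L1-HIT  vc=[13]
4: 0x135 (blk 19, set 3) → MISS  vc=[13, 11]
5: 0xbc (blk 11, set 3) → VC-HIT  vc=[13, 19]
6: 0x138 (blk 19, set 3) → VC-HIT  vc=[13, 11]
7: 0xb0 (blk 11, set 3) → VC-HIT  vc=[13, 19]

OUTCOME = VC-HIT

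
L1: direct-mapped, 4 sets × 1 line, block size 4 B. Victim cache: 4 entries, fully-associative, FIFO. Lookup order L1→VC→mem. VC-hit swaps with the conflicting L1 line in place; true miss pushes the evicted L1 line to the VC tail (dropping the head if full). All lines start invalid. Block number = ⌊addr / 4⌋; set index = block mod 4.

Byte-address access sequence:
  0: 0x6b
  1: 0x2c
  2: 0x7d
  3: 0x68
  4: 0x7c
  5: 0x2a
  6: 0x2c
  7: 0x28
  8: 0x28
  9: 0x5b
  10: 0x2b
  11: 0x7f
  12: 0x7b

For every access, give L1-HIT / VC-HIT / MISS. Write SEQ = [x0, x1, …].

  [0] addr=0x6b blk=26 s=2: MISS | VC []
  [1] addr=0x2c blk=11 s=3: MISS | VC []
  [2] addr=0x7d blk=31 s=3: MISS | VC [11]
  [3] addr=0x68 blk=26 s=2: L1-HIT | VC [11]
  [4] addr=0x7c blk=31 s=3: L1-HIT | VC [11]
  [5] addr=0x2a blk=10 s=2: MISS | VC [11, 26]
  [6] addr=0x2c blk=11 s=3: VC-HIT | VC [31, 26]
  [7] addr=0x28 blk=10 s=2: L1-HIT | VC [31, 26]
  [8] addr=0x28 blk=10 s=2: L1-HIT | VC [31, 26]
  [9] addr=0x5b blk=22 s=2: MISS | VC [31, 26, 10]
  [10] addr=0x2b blk=10 s=2: VC-HIT | VC [31, 26, 22]
  [11] addr=0x7f blk=31 s=3: VC-HIT | VC [11, 26, 22]
  [12] addr=0x7b blk=30 s=2: MISS | VC [11, 26, 22, 10]

SEQ = [MISS, MISS, MISS, L1-HIT, L1-HIT, MISS, VC-HIT, L1-HIT, L1-HIT, MISS, VC-HIT, VC-HIT, MISS]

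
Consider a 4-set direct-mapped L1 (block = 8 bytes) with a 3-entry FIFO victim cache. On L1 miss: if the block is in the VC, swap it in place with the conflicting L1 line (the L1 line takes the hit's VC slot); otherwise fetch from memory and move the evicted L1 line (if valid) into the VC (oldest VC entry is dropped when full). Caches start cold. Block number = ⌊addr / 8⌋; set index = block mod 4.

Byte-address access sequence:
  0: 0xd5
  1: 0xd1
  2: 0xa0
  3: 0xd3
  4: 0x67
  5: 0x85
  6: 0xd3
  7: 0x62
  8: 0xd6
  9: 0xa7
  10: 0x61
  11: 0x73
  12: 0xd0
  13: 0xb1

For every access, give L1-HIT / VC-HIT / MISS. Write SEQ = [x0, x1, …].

  [0] addr=0xd5 blk=26 s=2: MISS | VC []
  [1] addr=0xd1 blk=26 s=2: L1-HIT | VC []
  [2] addr=0xa0 blk=20 s=0: MISS | VC []
  [3] addr=0xd3 blk=26 s=2: L1-HIT | VC []
  [4] addr=0x67 blk=12 s=0: MISS | VC [20]
  [5] addr=0x85 blk=16 s=0: MISS | VC [20, 12]
  [6] addr=0xd3 blk=26 s=2: L1-HIT | VC [20, 12]
  [7] addr=0x62 blk=12 s=0: VC-HIT | VC [20, 16]
  [8] addr=0xd6 blk=26 s=2: L1-HIT | VC [20, 16]
  [9] addr=0xa7 blk=20 s=0: VC-HIT | VC [12, 16]
  [10] addr=0x61 blk=12 s=0: VC-HIT | VC [20, 16]
  [11] addr=0x73 blk=14 s=2: MISS | VC [20, 16, 26]
  [12] addr=0xd0 blk=26 s=2: VC-HIT | VC [20, 16, 14]
  [13] addr=0xb1 blk=22 s=2: MISS | VC [16, 14, 26]

SEQ = [MISS, L1-HIT, MISS, L1-HIT, MISS, MISS, L1-HIT, VC-HIT, L1-HIT, VC-HIT, VC-HIT, MISS, VC-HIT, MISS]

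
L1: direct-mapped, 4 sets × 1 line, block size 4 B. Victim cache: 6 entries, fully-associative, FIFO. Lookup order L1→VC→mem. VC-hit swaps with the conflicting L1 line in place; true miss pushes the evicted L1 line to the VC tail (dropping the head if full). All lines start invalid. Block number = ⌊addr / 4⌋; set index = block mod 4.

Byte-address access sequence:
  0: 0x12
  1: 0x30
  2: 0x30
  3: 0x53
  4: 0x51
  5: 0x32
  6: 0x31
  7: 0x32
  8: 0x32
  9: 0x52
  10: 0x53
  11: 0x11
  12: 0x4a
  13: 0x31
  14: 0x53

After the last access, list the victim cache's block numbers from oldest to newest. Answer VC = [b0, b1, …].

#0 0x12→b4/s0 MISS; vc=[]
#1 0x30→b12/s0 MISS; vc=[4]
#2 0x30→b12/s0 L1-HIT; vc=[4]
#3 0x53→b20/s0 MISS; vc=[4,12]
#4 0x51→b20/s0 L1-HIT; vc=[4,12]
#5 0x32→b12/s0 VC-HIT; vc=[4,20]
#6 0x31→b12/s0 L1-HIT; vc=[4,20]
#7 0x32→b12/s0 L1-HIT; vc=[4,20]
#8 0x32→b12/s0 L1-HIT; vc=[4,20]
#9 0x52→b20/s0 VC-HIT; vc=[4,12]
#10 0x53→b20/s0 L1-HIT; vc=[4,12]
#11 0x11→b4/s0 VC-HIT; vc=[20,12]
#12 0x4a→b18/s2 MISS; vc=[20,12]
#13 0x31→b12/s0 VC-HIT; vc=[20,4]
#14 0x53→b20/s0 VC-HIT; vc=[12,4]

VC = [12, 4]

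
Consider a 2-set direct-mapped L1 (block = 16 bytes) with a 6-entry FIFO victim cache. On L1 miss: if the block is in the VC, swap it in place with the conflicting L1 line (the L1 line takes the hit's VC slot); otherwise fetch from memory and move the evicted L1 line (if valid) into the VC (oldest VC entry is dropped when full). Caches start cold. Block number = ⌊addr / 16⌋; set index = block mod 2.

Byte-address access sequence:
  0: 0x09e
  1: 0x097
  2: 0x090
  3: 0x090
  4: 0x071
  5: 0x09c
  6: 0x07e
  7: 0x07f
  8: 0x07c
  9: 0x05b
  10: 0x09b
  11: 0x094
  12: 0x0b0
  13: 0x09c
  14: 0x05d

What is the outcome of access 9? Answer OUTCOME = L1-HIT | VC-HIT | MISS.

OUTCOME = MISS

0: 0x9e (blk 9, set 1) → MISS  vc=[]
1: 0x97 (blk 9, set 1) → L1-HIT  vc=[]
2: 0x90 (blk 9, set 1) → L1-HIT  vc=[]
3: 0x90 (blk 9, set 1) → L1-HIT  vc=[]
4: 0x71 (blk 7, set 1) → MISS  vc=[9]
5: 0x9c (blk 9, set 1) → VC-HIT  vc=[7]
6: 0x7e (blk 7, set 1) → VC-HIT  vc=[9]
7: 0x7f (blk 7, set 1) → L1-HIT  vc=[9]
8: 0x7c (blk 7, set 1) → L1-HIT  vc=[9]
9: 0x5b (blk 5, set 1) → MISS  vc=[9, 7]
10: 0x9b (blk 9, set 1) → VC-HIT  vc=[5, 7]
11: 0x94 (blk 9, set 1) → L1-HIT  vc=[5, 7]
12: 0xb0 (blk 11, set 1) → MISS  vc=[5, 7, 9]
13: 0x9c (blk 9, set 1) → VC-HIT  vc=[5, 7, 11]
14: 0x5d (blk 5, set 1) → VC-HIT  vc=[9, 7, 11]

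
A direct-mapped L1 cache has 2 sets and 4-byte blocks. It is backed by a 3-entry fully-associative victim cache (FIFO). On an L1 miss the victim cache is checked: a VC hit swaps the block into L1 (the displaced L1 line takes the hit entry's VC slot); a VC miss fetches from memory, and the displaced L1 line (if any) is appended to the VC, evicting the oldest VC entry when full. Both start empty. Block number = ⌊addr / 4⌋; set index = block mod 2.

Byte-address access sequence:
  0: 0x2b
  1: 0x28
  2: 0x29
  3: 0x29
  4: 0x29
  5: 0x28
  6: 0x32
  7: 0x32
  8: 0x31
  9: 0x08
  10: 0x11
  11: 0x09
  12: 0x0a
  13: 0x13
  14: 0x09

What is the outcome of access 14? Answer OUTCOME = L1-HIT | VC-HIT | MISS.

OUTCOME = VC-HIT

0: 0x2b (blk 10, set 0) → MISS  vc=[]
1: 0x28 (blk 10, set 0) → L1-HIT  vc=[]
2: 0x29 (blk 10, set 0) → L1-HIT  vc=[]
3: 0x29 (blk 10, set 0) → L1-HIT  vc=[]
4: 0x29 (blk 10, set 0) → L1-HIT  vc=[]
5: 0x28 (blk 10, set 0) → L1-HIT  vc=[]
6: 0x32 (blk 12, set 0) → MISS  vc=[10]
7: 0x32 (blk 12, set 0) → L1-HIT  vc=[10]
8: 0x31 (blk 12, set 0) → L1-HIT  vc=[10]
9: 0x8 (blk 2, set 0) → MISS  vc=[10, 12]
10: 0x11 (blk 4, set 0) → MISS  vc=[10, 12, 2]
11: 0x9 (blk 2, set 0) → VC-HIT  vc=[10, 12, 4]
12: 0xa (blk 2, set 0) → L1-HIT  vc=[10, 12, 4]
13: 0x13 (blk 4, set 0) → VC-HIT  vc=[10, 12, 2]
14: 0x9 (blk 2, set 0) → VC-HIT  vc=[10, 12, 4]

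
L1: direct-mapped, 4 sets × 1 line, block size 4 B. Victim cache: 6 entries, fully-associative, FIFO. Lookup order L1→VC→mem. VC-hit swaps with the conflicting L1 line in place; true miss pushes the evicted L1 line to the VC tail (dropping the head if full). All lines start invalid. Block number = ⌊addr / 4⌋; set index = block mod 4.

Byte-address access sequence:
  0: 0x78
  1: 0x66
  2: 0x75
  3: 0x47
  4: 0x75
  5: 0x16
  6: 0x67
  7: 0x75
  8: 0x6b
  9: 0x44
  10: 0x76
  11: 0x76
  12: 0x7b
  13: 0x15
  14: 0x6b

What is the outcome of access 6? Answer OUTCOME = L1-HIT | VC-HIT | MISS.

OUTCOME = VC-HIT

0: 0x78 (blk 30, set 2) → MISS  vc=[]
1: 0x66 (blk 25, set 1) → MISS  vc=[]
2: 0x75 (blk 29, set 1) → MISS  vc=[25]
3: 0x47 (blk 17, set 1) → MISS  vc=[25, 29]
4: 0x75 (blk 29, set 1) → VC-HIT  vc=[25, 17]
5: 0x16 (blk 5, set 1) → MISS  vc=[25, 17, 29]
6: 0x67 (blk 25, set 1) → VC-HIT  vc=[5, 17, 29]
7: 0x75 (blk 29, set 1) → VC-HIT  vc=[5, 17, 25]
8: 0x6b (blk 26, set 2) → MISS  vc=[5, 17, 25, 30]
9: 0x44 (blk 17, set 1) → VC-HIT  vc=[5, 29, 25, 30]
10: 0x76 (blk 29, set 1) → VC-HIT  vc=[5, 17, 25, 30]
11: 0x76 (blk 29, set 1) → L1-HIT  vc=[5, 17, 25, 30]
12: 0x7b (blk 30, set 2) → VC-HIT  vc=[5, 17, 25, 26]
13: 0x15 (blk 5, set 1) → VC-HIT  vc=[29, 17, 25, 26]
14: 0x6b (blk 26, set 2) → VC-HIT  vc=[29, 17, 25, 30]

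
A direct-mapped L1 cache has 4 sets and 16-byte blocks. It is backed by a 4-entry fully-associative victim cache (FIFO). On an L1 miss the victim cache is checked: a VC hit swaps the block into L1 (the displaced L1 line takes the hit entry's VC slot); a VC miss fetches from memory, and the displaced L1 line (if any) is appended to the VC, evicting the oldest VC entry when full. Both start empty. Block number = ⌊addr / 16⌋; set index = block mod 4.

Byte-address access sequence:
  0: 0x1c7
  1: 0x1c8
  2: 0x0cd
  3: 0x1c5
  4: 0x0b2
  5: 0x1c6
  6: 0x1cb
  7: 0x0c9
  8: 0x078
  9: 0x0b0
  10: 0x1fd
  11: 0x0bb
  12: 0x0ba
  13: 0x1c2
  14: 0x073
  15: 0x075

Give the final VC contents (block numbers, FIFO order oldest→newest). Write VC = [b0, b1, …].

VC = [12, 11, 31]

#0 0x1c7→b28/s0 MISS; vc=[]
#1 0x1c8→b28/s0 L1-HIT; vc=[]
#2 0xcd→b12/s0 MISS; vc=[28]
#3 0x1c5→b28/s0 VC-HIT; vc=[12]
#4 0xb2→b11/s3 MISS; vc=[12]
#5 0x1c6→b28/s0 L1-HIT; vc=[12]
#6 0x1cb→b28/s0 L1-HIT; vc=[12]
#7 0xc9→b12/s0 VC-HIT; vc=[28]
#8 0x78→b7/s3 MISS; vc=[28,11]
#9 0xb0→b11/s3 VC-HIT; vc=[28,7]
#10 0x1fd→b31/s3 MISS; vc=[28,7,11]
#11 0xbb→b11/s3 VC-HIT; vc=[28,7,31]
#12 0xba→b11/s3 L1-HIT; vc=[28,7,31]
#13 0x1c2→b28/s0 VC-HIT; vc=[12,7,31]
#14 0x73→b7/s3 VC-HIT; vc=[12,11,31]
#15 0x75→b7/s3 L1-HIT; vc=[12,11,31]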